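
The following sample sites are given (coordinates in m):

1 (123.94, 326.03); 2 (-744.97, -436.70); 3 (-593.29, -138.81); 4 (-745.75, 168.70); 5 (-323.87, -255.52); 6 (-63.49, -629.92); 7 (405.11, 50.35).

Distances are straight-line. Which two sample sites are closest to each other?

3 and 5

Pairwise distances:
1–2: √((-868.91)² + (-762.73)²) = √(755004.5881 + 581757.0529) = 1156.18 m
1–3: √((-717.23)² + (-464.84)²) = √(514418.8729 + 216076.2256) = 854.69 m
1–4: √((-869.69)² + (-157.33)²) = √(756360.6961 + 24752.7289) = 883.81 m
1–5: √((-447.81)² + (-581.55)²) = √(200533.7961 + 338200.4025) = 733.99 m
1–6: √((-187.43)² + (-955.95)²) = √(35130.0049 + 913840.4025) = 974.15 m
1–7: √((281.17)² + (-275.68)²) = √(79056.5689 + 75999.4624) = 393.77 m
2–3: √((151.68)² + (297.89)²) = √(23006.8224 + 88738.4521) = 334.28 m
2–4: √((-0.78)² + (605.40)²) = √(0.6084 + 366509.1600) = 605.40 m
2–5: √((421.10)² + (181.18)²) = √(177325.2100 + 32826.1924) = 458.42 m
2–6: √((681.48)² + (-193.22)²) = √(464414.9904 + 37333.9684) = 708.34 m
2–7: √((1150.08)² + (487.05)²) = √(1322684.0064 + 237217.7025) = 1248.96 m
3–4: √((-152.46)² + (307.51)²) = √(23244.0516 + 94562.4001) = 343.23 m
3–5: √((269.42)² + (-116.71)²) = √(72587.1364 + 13621.2241) = 293.61 m
3–6: √((529.80)² + (-491.11)²) = √(280688.0400 + 241189.0321) = 722.41 m
3–7: √((998.40)² + (189.16)²) = √(996802.5600 + 35781.5056) = 1016.16 m
4–5: √((421.88)² + (-424.22)²) = √(177982.7344 + 179962.6084) = 598.29 m
4–6: √((682.26)² + (-798.62)²) = √(465478.7076 + 637793.9044) = 1050.37 m
4–7: √((1150.86)² + (-118.35)²) = √(1324478.7396 + 14006.7225) = 1156.93 m
5–6: √((260.38)² + (-374.40)²) = √(67797.7444 + 140175.3600) = 456.04 m
5–7: √((728.98)² + (305.87)²) = √(531411.8404 + 93556.4569) = 790.55 m
6–7: √((468.60)² + (680.27)²) = √(219585.9600 + 462767.2729) = 826.05 m
Closest pair: 3–5 at 293.61 m.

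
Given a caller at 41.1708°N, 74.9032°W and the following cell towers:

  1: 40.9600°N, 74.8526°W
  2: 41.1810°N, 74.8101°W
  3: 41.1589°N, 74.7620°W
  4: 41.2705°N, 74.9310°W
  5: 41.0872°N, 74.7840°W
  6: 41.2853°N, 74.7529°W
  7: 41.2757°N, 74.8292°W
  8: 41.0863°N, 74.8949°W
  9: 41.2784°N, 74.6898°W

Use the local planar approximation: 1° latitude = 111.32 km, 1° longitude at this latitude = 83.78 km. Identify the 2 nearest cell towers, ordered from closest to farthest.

Distances from 41.1708°N, 74.9032°W:
1: √((-0.2108·111.32)² + (0.0506·83.78)²) = √(550.665171 + 17.971393) = 23.8461 km
2: √((0.0102·111.32)² + (0.0931·83.78)²) = √(1.289278 + 60.838721) = 7.8821 km
3: √((-0.0119·111.32)² + (0.1412·83.78)²) = √(1.754851 + 139.942654) = 11.9037 km
4: √((0.0997·111.32)² + (-0.0278·83.78)²) = √(123.179011 + 5.424632) = 11.3404 km
5: √((-0.0836·111.32)² + (0.1192·83.78)²) = √(86.608188 + 99.731700) = 13.6506 km
6: √((0.1145·111.32)² + (0.1503·83.78)²) = √(162.464085 + 158.561839) = 17.9172 km
7: √((0.1049·111.32)² + (0.0740·83.78)²) = √(136.363259 + 38.436528) = 13.2212 km
8: √((-0.0845·111.32)² + (0.0083·83.78)²) = √(88.482995 + 0.483545) = 9.4322 km
9: √((0.1076·111.32)² + (0.2134·83.78)²) = √(143.473251 + 319.646197) = 21.5202 km
Sorted: 2 (7.8821 km) < 8 (9.4322 km) < 4 (11.3404 km) < 3 (11.9037 km) < …

2, 8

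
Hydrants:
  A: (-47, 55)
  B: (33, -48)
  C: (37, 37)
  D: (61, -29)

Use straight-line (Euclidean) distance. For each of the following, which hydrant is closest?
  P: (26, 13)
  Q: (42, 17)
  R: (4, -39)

P at (26, 13):
  A: 84.2
  B: 61.4
  C: 26.4
  D: 54.7
  → nearest: C (26.4)
Q at (42, 17):
  A: 96.8
  B: 65.6
  C: 20.6
  D: 49.8
  → nearest: C (20.6)
R at (4, -39):
  A: 106.9
  B: 30.4
  C: 82.9
  D: 57.9
  → nearest: B (30.4)

P→C; Q→C; R→B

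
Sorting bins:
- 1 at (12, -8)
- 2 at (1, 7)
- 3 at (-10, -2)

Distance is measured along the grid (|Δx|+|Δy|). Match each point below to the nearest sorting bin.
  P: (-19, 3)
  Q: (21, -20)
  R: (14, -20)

P→3; Q→1; R→1

P at (-19, 3):
  1: |31| + |-11| = 31 + 11 = 42
  2: |20| + |4| = 20 + 4 = 24
  3: |9| + |-5| = 9 + 5 = 14
  → nearest: 3 (14)
Q at (21, -20):
  1: |-9| + |12| = 9 + 12 = 21
  2: |-20| + |27| = 20 + 27 = 47
  3: |-31| + |18| = 31 + 18 = 49
  → nearest: 1 (21)
R at (14, -20):
  1: |-2| + |12| = 2 + 12 = 14
  2: |-13| + |27| = 13 + 27 = 40
  3: |-24| + |18| = 24 + 18 = 42
  → nearest: 1 (14)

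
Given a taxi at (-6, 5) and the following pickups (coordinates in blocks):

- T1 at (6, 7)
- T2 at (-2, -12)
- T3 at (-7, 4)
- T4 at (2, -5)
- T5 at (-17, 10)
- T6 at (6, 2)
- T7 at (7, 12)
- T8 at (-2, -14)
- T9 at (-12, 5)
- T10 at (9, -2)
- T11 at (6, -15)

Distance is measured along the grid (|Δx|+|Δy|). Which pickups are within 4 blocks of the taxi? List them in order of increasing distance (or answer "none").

T3

Distances from (-6, 5):
T1: |12| + |2| = 12 + 2 = 14 blocks
T2: |4| + |-17| = 4 + 17 = 21 blocks
T3: |-1| + |-1| = 1 + 1 = 2 blocks
T4: |8| + |-10| = 8 + 10 = 18 blocks
T5: |-11| + |5| = 11 + 5 = 16 blocks
T6: |12| + |-3| = 12 + 3 = 15 blocks
T7: |13| + |7| = 13 + 7 = 20 blocks
T8: |4| + |-19| = 4 + 19 = 23 blocks
T9: |-6| + |0| = 6 + 0 = 6 blocks
T10: |15| + |-7| = 15 + 7 = 22 blocks
T11: |12| + |-20| = 12 + 20 = 32 blocks
Threshold 4 blocks: T3 (2 blocks) is within range.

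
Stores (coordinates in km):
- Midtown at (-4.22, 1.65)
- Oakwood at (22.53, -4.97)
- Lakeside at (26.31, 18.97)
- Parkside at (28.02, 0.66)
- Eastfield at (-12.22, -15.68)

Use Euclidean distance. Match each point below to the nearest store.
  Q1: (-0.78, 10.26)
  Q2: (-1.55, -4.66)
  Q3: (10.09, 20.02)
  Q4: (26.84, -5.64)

Q1→Midtown; Q2→Midtown; Q3→Lakeside; Q4→Oakwood

Q1 at (-0.78, 10.26):
  Midtown: √((-3.44)² + (-8.61)²) = √(11.8336 + 74.1321) = 9.27 km
  Oakwood: √((23.31)² + (-15.23)²) = √(543.3561 + 231.9529) = 27.84 km
  Lakeside: √((27.09)² + (8.71)²) = √(733.8681 + 75.8641) = 28.46 km
  Parkside: √((28.80)² + (-9.60)²) = √(829.4400 + 92.1600) = 30.36 km
  Eastfield: √((-11.44)² + (-25.94)²) = √(130.8736 + 672.8836) = 28.35 km
  → nearest: Midtown (9.27 km)
Q2 at (-1.55, -4.66):
  Midtown: √((-2.67)² + (6.31)²) = √(7.1289 + 39.8161) = 6.85 km
  Oakwood: √((24.08)² + (-0.31)²) = √(579.8464 + 0.0961) = 24.08 km
  Lakeside: √((27.86)² + (23.63)²) = √(776.1796 + 558.3769) = 36.53 km
  Parkside: √((29.57)² + (5.32)²) = √(874.3849 + 28.3024) = 30.04 km
  Eastfield: √((-10.67)² + (-11.02)²) = √(113.8489 + 121.4404) = 15.34 km
  → nearest: Midtown (6.85 km)
Q3 at (10.09, 20.02):
  Midtown: √((-14.31)² + (-18.37)²) = √(204.7761 + 337.4569) = 23.29 km
  Oakwood: √((12.44)² + (-24.99)²) = √(154.7536 + 624.5001) = 27.92 km
  Lakeside: √((16.22)² + (-1.05)²) = √(263.0884 + 1.1025) = 16.25 km
  Parkside: √((17.93)² + (-19.36)²) = √(321.4849 + 374.8096) = 26.39 km
  Eastfield: √((-22.31)² + (-35.70)²) = √(497.7361 + 1274.4900) = 42.10 km
  → nearest: Lakeside (16.25 km)
Q4 at (26.84, -5.64):
  Midtown: √((-31.06)² + (7.29)²) = √(964.7236 + 53.1441) = 31.90 km
  Oakwood: √((-4.31)² + (0.67)²) = √(18.5761 + 0.4489) = 4.36 km
  Lakeside: √((-0.53)² + (24.61)²) = √(0.2809 + 605.6521) = 24.62 km
  Parkside: √((1.18)² + (6.30)²) = √(1.3924 + 39.6900) = 6.41 km
  Eastfield: √((-39.06)² + (-10.04)²) = √(1525.6836 + 100.8016) = 40.33 km
  → nearest: Oakwood (4.36 km)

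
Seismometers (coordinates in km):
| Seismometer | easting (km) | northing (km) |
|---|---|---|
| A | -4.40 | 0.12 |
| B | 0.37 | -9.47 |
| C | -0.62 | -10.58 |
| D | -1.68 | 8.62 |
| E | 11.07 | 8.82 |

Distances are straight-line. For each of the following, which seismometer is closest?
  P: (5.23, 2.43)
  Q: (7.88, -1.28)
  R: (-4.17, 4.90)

P→E; Q→E; R→D

P at (5.23, 2.43):
  A: √((-9.63)² + (-2.31)²) = √(92.7369 + 5.3361) = 9.90 km
  B: √((-4.86)² + (-11.90)²) = √(23.6196 + 141.6100) = 12.85 km
  C: √((-5.85)² + (-13.01)²) = √(34.2225 + 169.2601) = 14.26 km
  D: √((-6.91)² + (6.19)²) = √(47.7481 + 38.3161) = 9.28 km
  E: √((5.84)² + (6.39)²) = √(34.1056 + 40.8321) = 8.66 km
  → nearest: E (8.66 km)
Q at (7.88, -1.28):
  A: √((-12.28)² + (1.40)²) = √(150.7984 + 1.9600) = 12.36 km
  B: √((-7.51)² + (-8.19)²) = √(56.4001 + 67.0761) = 11.11 km
  C: √((-8.50)² + (-9.30)²) = √(72.2500 + 86.4900) = 12.60 km
  D: √((-9.56)² + (9.90)²) = √(91.3936 + 98.0100) = 13.76 km
  E: √((3.19)² + (10.10)²) = √(10.1761 + 102.0100) = 10.59 km
  → nearest: E (10.59 km)
R at (-4.17, 4.90):
  A: √((-0.23)² + (-4.78)²) = √(0.0529 + 22.8484) = 4.79 km
  B: √((4.54)² + (-14.37)²) = √(20.6116 + 206.4969) = 15.07 km
  C: √((3.55)² + (-15.48)²) = √(12.6025 + 239.6304) = 15.88 km
  D: √((2.49)² + (3.72)²) = √(6.2001 + 13.8384) = 4.48 km
  E: √((15.24)² + (3.92)²) = √(232.2576 + 15.3664) = 15.74 km
  → nearest: D (4.48 km)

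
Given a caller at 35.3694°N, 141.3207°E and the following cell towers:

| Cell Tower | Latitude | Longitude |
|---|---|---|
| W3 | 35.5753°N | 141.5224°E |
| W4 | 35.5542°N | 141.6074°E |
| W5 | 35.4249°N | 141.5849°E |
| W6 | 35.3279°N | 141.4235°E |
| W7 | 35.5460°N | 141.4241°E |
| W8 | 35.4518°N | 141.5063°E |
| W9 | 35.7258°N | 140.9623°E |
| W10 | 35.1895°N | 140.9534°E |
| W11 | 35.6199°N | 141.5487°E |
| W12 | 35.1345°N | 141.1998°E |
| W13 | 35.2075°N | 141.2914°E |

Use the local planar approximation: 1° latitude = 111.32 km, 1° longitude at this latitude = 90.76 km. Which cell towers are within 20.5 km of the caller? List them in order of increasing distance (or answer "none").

W6, W13, W8

Distances from 35.3694°N, 141.3207°E:
W3: √((0.2059·111.32)² + (0.2017·90.76)²) = √(525.362523 + 335.120327) = 29.3340 km
W4: √((0.1848·111.32)² + (0.2867·90.76)²) = √(423.204551 + 677.086820) = 33.1706 km
W5: √((0.0555·111.32)² + (0.2642·90.76)²) = √(38.170897 + 574.982466) = 24.7619 km
W6: √((-0.0415·111.32)² + (0.1028·90.76)²) = √(21.342367 + 87.051288) = 10.4112 km
W7: √((0.1766·111.32)² + (0.1034·90.76)²) = √(386.480685 + 88.070417) = 21.7842 km
W8: √((0.0824·111.32)² + (0.1856·90.76)²) = √(84.139673 + 283.755912) = 19.1806 km
W9: √((0.3564·111.32)² + (-0.3584·90.76)²) = √(1574.061824 + 1058.095766) = 51.3046 km
W10: √((-0.1799·111.32)² + (-0.3673·90.76)²) = √(401.059421 + 1111.298763) = 38.8890 km
W11: √((0.2505·111.32)² + (0.2280·90.76)²) = √(777.610034 + 428.211837) = 34.7249 km
W12: √((-0.2349·111.32)² + (-0.1209·90.76)²) = √(683.773757 + 120.404183) = 28.3580 km
W13: √((-0.1619·111.32)² + (-0.0293·90.76)²) = √(324.818004 + 7.071706) = 18.2178 km
Threshold 20.5 km: W6 (10.4112 km), W13 (18.2178 km), W8 (19.1806 km) are within range.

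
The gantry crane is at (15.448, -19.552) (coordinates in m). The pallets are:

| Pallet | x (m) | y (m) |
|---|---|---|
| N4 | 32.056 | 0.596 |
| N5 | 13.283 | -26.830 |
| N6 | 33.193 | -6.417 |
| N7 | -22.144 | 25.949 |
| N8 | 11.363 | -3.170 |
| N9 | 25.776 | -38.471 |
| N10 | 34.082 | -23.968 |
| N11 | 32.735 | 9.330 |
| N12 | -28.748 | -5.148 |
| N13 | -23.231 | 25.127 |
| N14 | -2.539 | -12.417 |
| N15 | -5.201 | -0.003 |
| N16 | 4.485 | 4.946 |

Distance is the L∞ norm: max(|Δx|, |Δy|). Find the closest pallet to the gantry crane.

Distances from (15.448, -19.552):
N4: max(|16.608|, |20.148|) = 20.148 m
N5: max(|-2.165|, |-7.278|) = 7.278 m
N6: max(|17.745|, |13.135|) = 17.745 m
N7: max(|-37.592|, |45.501|) = 45.501 m
N8: max(|-4.085|, |16.382|) = 16.382 m
N9: max(|10.328|, |-18.919|) = 18.919 m
N10: max(|18.634|, |-4.416|) = 18.634 m
N11: max(|17.287|, |28.882|) = 28.882 m
N12: max(|-44.196|, |14.404|) = 44.196 m
N13: max(|-38.679|, |44.679|) = 44.679 m
N14: max(|-17.987|, |7.135|) = 17.987 m
N15: max(|-20.649|, |19.549|) = 20.649 m
N16: max(|-10.963|, |24.498|) = 24.498 m
Minimum: N5 at 7.278 m.

N5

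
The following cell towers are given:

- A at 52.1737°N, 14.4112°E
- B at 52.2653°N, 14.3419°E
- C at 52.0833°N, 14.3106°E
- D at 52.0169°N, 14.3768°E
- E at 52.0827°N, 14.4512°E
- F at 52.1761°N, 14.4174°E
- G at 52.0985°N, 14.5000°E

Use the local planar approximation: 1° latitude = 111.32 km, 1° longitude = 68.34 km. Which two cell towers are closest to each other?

A and F

Pairwise distances:
A–B: 11.2431 km
A–C: 12.1875 km
A–D: 17.6126 km
A–E: 10.4925 km
A–F: 0.5009 km
A–G: 10.3395 km
B–C: 20.3728 km
B–D: 27.7546 km
B–E: 21.6560 km
B–F: 11.1903 km
B–G: 21.4829 km
C–D: 8.6663 km
C–E: 9.6088 km
C–F: 12.6487 km
C–G: 13.0537 km
D–E: 8.9166 km
D–F: 17.9380 km
D–G: 12.3855 km
E–F: 10.6508 km
E–G: 3.7704 km
F–G: 10.3193 km
Closest pair: A–F at 0.5009 km.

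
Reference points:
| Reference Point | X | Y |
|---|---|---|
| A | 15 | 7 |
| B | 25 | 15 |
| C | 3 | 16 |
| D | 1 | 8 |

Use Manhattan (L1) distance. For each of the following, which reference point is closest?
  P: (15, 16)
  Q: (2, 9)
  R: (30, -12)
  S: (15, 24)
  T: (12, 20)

P→A; Q→D; R→B; S→A; T→C

P at (15, 16):
  A: |0| + |-9| = 0 + 9 = 9
  B: |10| + |-1| = 10 + 1 = 11
  C: |-12| + |0| = 12 + 0 = 12
  D: |-14| + |-8| = 14 + 8 = 22
  → nearest: A (9)
Q at (2, 9):
  A: |13| + |-2| = 13 + 2 = 15
  B: |23| + |6| = 23 + 6 = 29
  C: |1| + |7| = 1 + 7 = 8
  D: |-1| + |-1| = 1 + 1 = 2
  → nearest: D (2)
R at (30, -12):
  A: |-15| + |19| = 15 + 19 = 34
  B: |-5| + |27| = 5 + 27 = 32
  C: |-27| + |28| = 27 + 28 = 55
  D: |-29| + |20| = 29 + 20 = 49
  → nearest: B (32)
S at (15, 24):
  A: |0| + |-17| = 0 + 17 = 17
  B: |10| + |-9| = 10 + 9 = 19
  C: |-12| + |-8| = 12 + 8 = 20
  D: |-14| + |-16| = 14 + 16 = 30
  → nearest: A (17)
T at (12, 20):
  A: |3| + |-13| = 3 + 13 = 16
  B: |13| + |-5| = 13 + 5 = 18
  C: |-9| + |-4| = 9 + 4 = 13
  D: |-11| + |-12| = 11 + 12 = 23
  → nearest: C (13)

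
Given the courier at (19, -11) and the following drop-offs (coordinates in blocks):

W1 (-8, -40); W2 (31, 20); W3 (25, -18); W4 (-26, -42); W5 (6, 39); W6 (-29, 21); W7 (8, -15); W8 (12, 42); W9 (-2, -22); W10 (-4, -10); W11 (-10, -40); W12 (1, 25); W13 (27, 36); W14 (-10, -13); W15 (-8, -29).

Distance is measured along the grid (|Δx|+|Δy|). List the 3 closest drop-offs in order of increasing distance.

W3, W7, W10

Distances from (19, -11):
W1: 56 blocks
W2: 43 blocks
W3: 13 blocks
W4: 76 blocks
W5: 63 blocks
W6: 80 blocks
W7: 15 blocks
W8: 60 blocks
W9: 32 blocks
W10: 24 blocks
W11: 58 blocks
W12: 54 blocks
W13: 55 blocks
W14: 31 blocks
W15: 45 blocks
Sorted: W3 (13 blocks) < W7 (15 blocks) < W10 (24 blocks) < W14 (31 blocks) < W9 (32 blocks) < …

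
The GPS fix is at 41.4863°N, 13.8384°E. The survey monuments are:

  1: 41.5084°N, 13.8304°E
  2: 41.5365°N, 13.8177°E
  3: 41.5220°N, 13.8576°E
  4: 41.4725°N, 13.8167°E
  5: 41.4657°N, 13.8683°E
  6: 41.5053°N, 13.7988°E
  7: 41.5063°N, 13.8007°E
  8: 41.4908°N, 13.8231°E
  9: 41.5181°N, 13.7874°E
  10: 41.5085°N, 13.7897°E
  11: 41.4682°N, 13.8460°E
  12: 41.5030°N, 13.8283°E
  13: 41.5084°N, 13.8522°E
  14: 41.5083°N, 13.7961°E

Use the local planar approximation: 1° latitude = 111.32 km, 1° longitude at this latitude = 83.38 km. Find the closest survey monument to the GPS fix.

Distances from 41.4863°N, 13.8384°E:
1: √((0.0221·111.32)² + (-0.0080·83.38)²) = √(6.052446 + 0.444942) = 2.5490 km
2: √((0.0502·111.32)² + (-0.0207·83.38)²) = √(31.228695 + 2.978959) = 5.8487 km
3: √((0.0357·111.32)² + (0.0192·83.38)²) = √(15.793662 + 2.562868) = 4.2845 km
4: √((-0.0138·111.32)² + (-0.0217·83.38)²) = √(2.359960 + 3.273733) = 2.3735 km
5: √((-0.0206·111.32)² + (0.0299·83.38)²) = √(5.258730 + 6.215358) = 3.3873 km
6: √((0.0190·111.32)² + (-0.0396·83.38)²) = √(4.473563 + 10.902200) = 3.9212 km
7: √((0.0200·111.32)² + (-0.0377·83.38)²) = √(4.956857 + 9.881127) = 3.8520 km
8: √((0.0045·111.32)² + (-0.0153·83.38)²) = √(0.250941 + 1.627446) = 1.3705 km
9: √((0.0318·111.32)² + (-0.0510·83.38)²) = √(12.531430 + 18.082736) = 5.5330 km
10: √((0.0222·111.32)² + (-0.0487·83.38)²) = √(6.107343 + 16.488521) = 4.7535 km
11: √((-0.0181·111.32)² + (0.0076·83.38)²) = √(4.059790 + 0.401560) = 2.1122 km
12: √((0.0167·111.32)² + (-0.0101·83.38)²) = √(3.456045 + 0.709196) = 2.0409 km
13: √((0.0221·111.32)² + (0.0138·83.38)²) = √(6.052446 + 1.323982) = 2.7160 km
14: √((0.0220·111.32)² + (-0.0423·83.38)²) = √(5.997797 + 12.439546) = 4.2939 km
Minimum: 8 at 1.3705 km.

8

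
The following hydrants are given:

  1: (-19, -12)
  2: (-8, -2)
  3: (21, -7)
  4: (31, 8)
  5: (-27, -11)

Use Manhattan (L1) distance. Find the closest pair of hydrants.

Pairwise distances:
1–2: 21
1–3: 45
1–4: 70
1–5: 9
2–3: 34
2–4: 49
2–5: 28
3–4: 25
3–5: 52
4–5: 77
Closest pair: 1–5 at 9.

1 and 5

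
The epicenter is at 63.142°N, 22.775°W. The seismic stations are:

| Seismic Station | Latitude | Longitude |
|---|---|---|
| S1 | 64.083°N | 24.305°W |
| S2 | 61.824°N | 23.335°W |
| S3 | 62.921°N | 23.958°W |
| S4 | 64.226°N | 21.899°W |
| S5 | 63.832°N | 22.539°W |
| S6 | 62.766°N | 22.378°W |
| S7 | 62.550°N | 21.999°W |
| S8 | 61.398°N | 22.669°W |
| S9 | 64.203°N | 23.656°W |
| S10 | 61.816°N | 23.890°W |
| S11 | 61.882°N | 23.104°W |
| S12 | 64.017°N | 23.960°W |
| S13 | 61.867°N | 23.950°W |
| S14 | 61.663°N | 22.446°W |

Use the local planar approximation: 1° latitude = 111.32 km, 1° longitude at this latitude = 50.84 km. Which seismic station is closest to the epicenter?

Distances from 63.142°N, 22.775°W:
S1: √((0.941·111.32)² + (-1.530·50.84)²) = √(10973.00664 + 6050.53734) = 130.474 km
S2: √((-1.318·111.32)² + (-0.560·50.84)²) = √(21526.68797 + 810.56368) = 149.457 km
S3: √((-0.221·111.32)² + (-1.183·50.84)²) = √(605.24463 + 3617.26706) = 64.981 km
S4: √((1.084·111.32)² + (0.876·50.84)²) = √(14561.46128 + 1983.44104) = 128.627 km
S5: √((0.690·111.32)² + (0.236·50.84)²) = √(5899.89900 + 143.95776) = 77.742 km
S6: √((-0.376·111.32)² + (0.397·50.84)²) = √(1751.95152 + 407.37286) = 46.469 km
S7: √((-0.592·111.32)² + (0.776·50.84)²) = √(4342.99979 + 1556.44768) = 76.808 km
S8: √((-1.744·111.32)² + (0.106·50.84)²) = √(37691.14723 + 29.04175) = 194.217 km
S9: √((1.061·111.32)² + (-0.881·50.84)²) = √(13950.09493 + 2006.14768) = 126.318 km
S10: √((-1.326·111.32)² + (-1.115·50.84)²) = √(21788.80657 + 3213.37062) = 158.121 km
S11: √((-1.260·111.32)² + (-0.329·50.84)²) = √(19673.76527 + 279.77112) = 141.257 km
S12: √((0.875·111.32)² + (-1.185·50.84)²) = √(9487.73402 + 3629.50822) = 114.531 km
S13: √((-1.275·111.32)² + (-1.175·50.84)²) = √(20144.97649 + 3568.50917) = 153.992 km
S14: √((-1.479·111.32)² + (0.329·50.84)²) = √(27107.08036 + 279.77112) = 165.490 km
Minimum: S6 at 46.469 km.

S6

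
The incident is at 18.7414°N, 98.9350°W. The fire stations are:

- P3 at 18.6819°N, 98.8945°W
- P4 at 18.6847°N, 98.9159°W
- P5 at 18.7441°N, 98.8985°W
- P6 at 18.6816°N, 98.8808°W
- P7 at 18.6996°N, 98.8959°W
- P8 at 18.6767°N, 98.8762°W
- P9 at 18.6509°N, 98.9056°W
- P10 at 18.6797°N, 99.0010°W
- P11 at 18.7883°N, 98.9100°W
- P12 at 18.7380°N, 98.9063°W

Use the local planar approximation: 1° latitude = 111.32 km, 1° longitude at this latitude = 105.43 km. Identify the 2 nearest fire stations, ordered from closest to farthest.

Distances from 18.7414°N, 98.9350°W:
P3: √((-0.0595·111.32)² + (0.0405·105.43)²) = √(43.871282 + 18.232174) = 7.8806 km
P4: √((-0.0567·111.32)² + (0.0191·105.43)²) = √(39.839375 + 4.055040) = 6.6253 km
P5: √((0.0027·111.32)² + (0.0365·105.43)²) = √(0.090339 + 14.808605) = 3.8599 km
P6: √((-0.0598·111.32)² + (0.0542·105.43)²) = √(44.314797 + 32.653293) = 8.7731 km
P7: √((-0.0418·111.32)² + (0.0391·105.43)²) = √(21.652047 + 16.993464) = 6.2166 km
P8: √((-0.0647·111.32)² + (0.0588·105.43)²) = √(51.874623 + 38.431122) = 9.5029 km
P9: √((-0.0905·111.32)² + (0.0294·105.43)²) = √(101.494744 + 9.607781) = 10.5405 km
P10: √((-0.0617·111.32)² + (-0.0660·105.43)²) = √(47.175523 + 48.419052) = 9.7772 km
P11: √((0.0469·111.32)² + (0.0250·105.43)²) = √(27.257880 + 6.947178) = 5.8485 km
P12: √((-0.0034·111.32)² + (0.0287·105.43)²) = √(0.143253 + 9.155714) = 3.0494 km
Sorted: P12 (3.0494 km) < P5 (3.8599 km) < P11 (5.8485 km) < P7 (6.2166 km) < …

P12, P5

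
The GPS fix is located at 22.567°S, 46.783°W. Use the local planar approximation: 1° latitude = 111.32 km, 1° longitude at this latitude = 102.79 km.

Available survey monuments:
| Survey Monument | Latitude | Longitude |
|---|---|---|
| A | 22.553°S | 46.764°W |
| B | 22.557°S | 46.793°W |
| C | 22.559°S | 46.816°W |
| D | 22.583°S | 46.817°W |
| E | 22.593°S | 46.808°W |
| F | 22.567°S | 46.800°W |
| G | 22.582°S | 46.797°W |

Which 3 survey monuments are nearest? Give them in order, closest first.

B, F, G

Distances from 22.567°S, 46.783°W:
A: √((0.014·111.32)² + (0.019·102.79)²) = √(2.42886 + 3.81425) = 2.499 km
B: √((0.010·111.32)² + (-0.010·102.79)²) = √(1.23921 + 1.05658) = 1.515 km
C: √((0.008·111.32)² + (-0.033·102.79)²) = √(0.79310 + 11.50614) = 3.507 km
D: √((-0.016·111.32)² + (-0.034·102.79)²) = √(3.17239 + 12.21405) = 3.923 km
E: √((-0.026·111.32)² + (-0.025·102.79)²) = √(8.37709 + 6.60362) = 3.870 km
F: √((0.000·111.32)² + (-0.017·102.79)²) = √(0.00000 + 3.05351) = 1.747 km
G: √((-0.015·111.32)² + (-0.014·102.79)²) = √(2.78823 + 2.07089) = 2.204 km
Sorted: B (1.515 km) < F (1.747 km) < G (2.204 km) < A (2.499 km) < C (3.507 km) < …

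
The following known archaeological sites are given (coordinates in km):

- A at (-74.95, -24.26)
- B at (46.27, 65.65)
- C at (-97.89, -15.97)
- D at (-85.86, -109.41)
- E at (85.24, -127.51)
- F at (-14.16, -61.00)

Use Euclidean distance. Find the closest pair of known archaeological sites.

A and C

Pairwise distances:
A–C: 24.39 km
A–F: 71.03 km
A–D: 85.85 km
D–F: 86.51 km
C–D: 94.21 km
C–F: 95.07 km
E–F: 119.60 km
B–F: 140.33 km
A–B: 150.92 km
B–C: 165.66 km
D–E: 172.05 km
A–E: 190.58 km
B–E: 197.05 km
C–E: 214.42 km
B–D: 219.33 km
Closest pair: A–C at 24.39 km.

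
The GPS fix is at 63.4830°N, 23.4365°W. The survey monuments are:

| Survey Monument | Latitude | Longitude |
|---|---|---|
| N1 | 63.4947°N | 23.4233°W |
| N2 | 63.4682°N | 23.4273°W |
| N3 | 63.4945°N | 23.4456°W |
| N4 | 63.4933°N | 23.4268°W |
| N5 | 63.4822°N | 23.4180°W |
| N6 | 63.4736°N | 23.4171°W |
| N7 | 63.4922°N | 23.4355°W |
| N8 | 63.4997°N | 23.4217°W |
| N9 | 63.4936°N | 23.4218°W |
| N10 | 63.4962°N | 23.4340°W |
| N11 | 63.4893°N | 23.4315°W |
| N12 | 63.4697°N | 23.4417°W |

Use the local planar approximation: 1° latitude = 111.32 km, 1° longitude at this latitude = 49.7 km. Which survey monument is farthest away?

Distances from 63.4830°N, 23.4365°W:
N1: √((0.0117·111.32)² + (0.0132·49.7)²) = √(1.696360 + 0.430388) = 1.4583 km
N2: √((-0.0148·111.32)² + (0.0092·49.7)²) = √(2.714375 + 0.209068) = 1.7098 km
N3: √((0.0115·111.32)² + (-0.0091·49.7)²) = √(1.638861 + 0.204548) = 1.3577 km
N4: √((0.0103·111.32)² + (0.0097·49.7)²) = √(1.314682 + 0.232411) = 1.2438 km
N5: √((-0.0008·111.32)² + (0.0185·49.7)²) = √(0.007931 + 0.845388) = 0.9238 km
N6: √((-0.0094·111.32)² + (0.0194·49.7)²) = √(1.094970 + 0.929643) = 1.4229 km
N7: √((0.0092·111.32)² + (0.0010·49.7)²) = √(1.048871 + 0.002470) = 1.0253 km
N8: √((0.0167·111.32)² + (0.0148·49.7)²) = √(3.456045 + 0.541049) = 1.9993 km
N9: √((0.0106·111.32)² + (0.0147·49.7)²) = √(1.392381 + 0.533762) = 1.3879 km
N10: √((0.0132·111.32)² + (0.0025·49.7)²) = √(2.159207 + 0.015438) = 1.4747 km
N11: √((0.0063·111.32)² + (0.0050·49.7)²) = √(0.491844 + 0.061752) = 0.7440 km
N12: √((-0.0133·111.32)² + (-0.0052·49.7)²) = √(2.192046 + 0.066791) = 1.5029 km
Maximum: N8 at 1.9993 km.

N8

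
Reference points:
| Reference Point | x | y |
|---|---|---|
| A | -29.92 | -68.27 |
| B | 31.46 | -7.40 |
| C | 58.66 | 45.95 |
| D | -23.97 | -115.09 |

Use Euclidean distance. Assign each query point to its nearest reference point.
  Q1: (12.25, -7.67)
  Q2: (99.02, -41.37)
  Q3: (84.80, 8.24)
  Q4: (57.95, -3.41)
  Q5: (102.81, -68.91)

Q1→B; Q2→B; Q3→C; Q4→B; Q5→B

Q1 at (12.25, -7.67):
  A: 73.83
  B: 19.21
  C: 70.92
  D: 113.36
  → nearest: B (19.21)
Q2 at (99.02, -41.37):
  A: 131.72
  B: 75.62
  C: 96.20
  D: 143.39
  → nearest: B (75.62)
Q3 at (84.80, 8.24):
  A: 137.89
  B: 55.59
  C: 45.88
  D: 164.44
  → nearest: C (45.88)
Q4 at (57.95, -3.41):
  A: 109.22
  B: 26.79
  C: 49.37
  D: 138.50
  → nearest: B (26.79)
Q5 at (102.81, -68.91):
  A: 132.73
  B: 94.20
  C: 123.05
  D: 134.93
  → nearest: B (94.20)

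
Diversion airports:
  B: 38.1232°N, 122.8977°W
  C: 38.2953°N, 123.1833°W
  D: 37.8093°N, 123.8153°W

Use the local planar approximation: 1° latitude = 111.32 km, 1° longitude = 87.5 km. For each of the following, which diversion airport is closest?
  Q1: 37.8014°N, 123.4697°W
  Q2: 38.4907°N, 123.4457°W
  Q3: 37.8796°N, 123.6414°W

Q1 at 37.8014°N, 123.4697°W:
  B: 61.5490 km
  C: 60.4227 km
  D: 30.2528 km
  → nearest: D (30.2528 km)
Q2 at 38.4907°N, 123.4457°W:
  B: 63.0305 km
  C: 31.6276 km
  D: 82.4598 km
  → nearest: C (31.6276 km)
Q3 at 37.8796°N, 123.6414°W:
  B: 70.4979 km
  C: 61.2221 km
  D: 17.1107 km
  → nearest: D (17.1107 km)

Q1→D; Q2→C; Q3→D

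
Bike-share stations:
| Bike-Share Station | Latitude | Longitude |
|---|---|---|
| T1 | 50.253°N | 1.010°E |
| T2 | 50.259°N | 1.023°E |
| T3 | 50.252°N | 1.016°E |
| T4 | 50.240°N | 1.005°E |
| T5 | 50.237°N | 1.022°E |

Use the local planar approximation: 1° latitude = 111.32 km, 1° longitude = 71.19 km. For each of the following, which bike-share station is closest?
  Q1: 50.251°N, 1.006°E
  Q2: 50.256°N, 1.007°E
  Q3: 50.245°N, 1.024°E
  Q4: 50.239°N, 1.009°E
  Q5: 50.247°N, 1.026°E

Q1 at 50.251°N, 1.006°E:
  T1: 0.361465 km
  T2: 1.502582 km
  T3: 0.720551 km
  T4: 1.226588 km
  T5: 1.930355 km
  → nearest: T1 (0.361465 km)
Q2 at 50.256°N, 1.007°E:
  T1: 0.396411 km
  T2: 1.186988 km
  T3: 0.780246 km
  T4: 1.786802 km
  T5: 2.369360 km
  → nearest: T1 (0.396411 km)
Q3 at 50.245°N, 1.024°E:
  T1: 1.336573 km
  T2: 1.560105 km
  T3: 0.965178 km
  T4: 1.462654 km
  T5: 0.901870 km
  → nearest: T5 (0.901870 km)
Q4 at 50.239°N, 1.009°E:
  T1: 1.560105 km
  T2: 2.439301 km
  T3: 1.530557 km
  T4: 0.305746 km
  T5: 0.951874 km
  → nearest: T4 (0.305746 km)
Q5 at 50.247°N, 1.026°E:
  T1: 1.320428 km
  T2: 1.352805 km
  T3: 0.903662 km
  T4: 1.685886 km
  T5: 1.149044 km
  → nearest: T3 (0.903662 km)

Q1→T1; Q2→T1; Q3→T5; Q4→T4; Q5→T3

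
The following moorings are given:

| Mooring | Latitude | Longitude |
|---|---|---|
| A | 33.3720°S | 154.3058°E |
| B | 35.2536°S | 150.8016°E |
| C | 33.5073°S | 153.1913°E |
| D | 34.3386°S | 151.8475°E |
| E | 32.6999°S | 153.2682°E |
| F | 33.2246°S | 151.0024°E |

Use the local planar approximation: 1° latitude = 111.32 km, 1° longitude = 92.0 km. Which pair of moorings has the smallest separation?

C and E

Pairwise distances:
A–B: √((-1.8816·111.32)² + (-3.5042·92.0)²) = √(43873.370951 + 103932.990905) = 384.4559 km
A–C: √((-0.1353·111.32)² + (-1.1145·92.0)²) = √(226.851674 + 10513.221156) = 103.6343 km
A–D: √((-0.9666·111.32)² + (-2.4583·92.0)²) = √(11578.171466 + 51149.973965) = 250.4559 km
A–E: √((0.6721·111.32)² + (-1.0376·92.0)²) = √(5597.758861 + 9112.458865) = 121.2857 km
A–F: √((0.1474·111.32)² + (-3.3034·92.0)²) = √(269.241104 + 92362.990004) = 304.3554 km
B–C: √((1.7463·111.32)² + (2.3897·92.0)²) = √(37790.627504 + 48335.077786) = 293.4718 km
B–D: √((0.9150·111.32)² + (1.0459·92.0)²) = √(10375.011421 + 9258.827240) = 140.1208 km
B–E: √((2.5537·111.32)² + (2.4666·92.0)²) = √(80813.915332 + 51495.954100) = 363.7442 km
B–F: √((2.0290·111.32)² + (0.2008·92.0)²) = √(51016.479910 + 341.273897) = 226.6225 km
C–D: √((-0.8313·111.32)² + (-1.3438·92.0)²) = √(8563.710085 + 15284.277996) = 154.4279 km
C–E: √((0.8074·111.32)² + (0.0769·92.0)²) = √(8078.372696 + 50.052795) = 90.1578 km
C–F: √((0.2827·111.32)² + (-2.1889·92.0)²) = √(990.371222 + 40553.421089) = 203.8229 km
D–E: √((1.6387·111.32)² + (1.4207·92.0)²) = √(33277.087047 + 17083.640179) = 224.4120 km
D–F: √((1.1140·111.32)² + (-0.8451·92.0)²) = √(15378.599150 + 6044.938101) = 146.3678 km
E–F: √((-0.5247·111.32)² + (-2.2658·92.0)²) = √(3411.681839 + 43452.903353) = 216.4823 km
Closest pair: C–E at 90.1578 km.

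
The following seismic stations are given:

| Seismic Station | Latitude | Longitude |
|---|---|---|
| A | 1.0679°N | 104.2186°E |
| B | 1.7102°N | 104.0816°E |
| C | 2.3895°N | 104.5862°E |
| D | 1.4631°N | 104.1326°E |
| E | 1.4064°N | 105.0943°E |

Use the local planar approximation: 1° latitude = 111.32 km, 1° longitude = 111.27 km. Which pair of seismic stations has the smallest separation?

Pairwise distances:
B–D: √((-0.2471·111.32)² + (0.0510·111.27)²) = √(756.644511 + 32.203015) = 28.0864 km
A–D: √((0.3952·111.32)² + (-0.0860·111.27)²) = √(1935.442472 + 91.569971) = 45.0224 km
A–B: √((0.6423·111.32)² + (-0.1370·111.27)²) = √(5112.369549 + 232.379231) = 73.1078 km
B–C: √((0.6793·111.32)² + (0.5046·111.27)²) = √(5718.335398 + 3152.467867) = 94.1849 km
A–E: √((0.3385·111.32)² + (0.8757·111.27)²) = √(1419.919559 + 9494.385809) = 104.4716 km
D–E: √((-0.0567·111.32)² + (0.9617·111.27)²) = √(39.839375 + 11450.788896) = 107.1943 km
C–D: √((-0.9264·111.32)² + (-0.4536·111.27)²) = √(10635.146778 + 2547.430052) = 114.8154 km
B–E: √((-0.3038·111.32)² + (1.0127·111.27)²) = √(1143.725843 + 12697.487561) = 117.6487 km
C–E: √((-0.9831·111.32)² + (0.5081·111.27)²) = √(11976.827307 + 3196.351748) = 123.1795 km
A–C: √((1.3216·111.32)² + (0.3676·111.27)²) = √(21644.445051 + 1673.043302) = 152.7006 km
Closest pair: B–D at 28.0864 km.

B and D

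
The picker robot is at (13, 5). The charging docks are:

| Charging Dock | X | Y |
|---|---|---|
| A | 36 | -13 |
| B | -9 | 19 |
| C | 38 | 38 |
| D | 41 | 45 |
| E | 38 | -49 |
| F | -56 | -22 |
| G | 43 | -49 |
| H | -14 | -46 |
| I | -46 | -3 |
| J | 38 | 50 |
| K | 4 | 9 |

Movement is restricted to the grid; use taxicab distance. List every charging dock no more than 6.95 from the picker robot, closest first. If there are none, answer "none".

Distances from (13, 5):
A: 41
B: 36
C: 58
D: 68
E: 79
F: 96
G: 84
H: 78
I: 67
J: 70
K: 13
Threshold 6.95: none within range.

none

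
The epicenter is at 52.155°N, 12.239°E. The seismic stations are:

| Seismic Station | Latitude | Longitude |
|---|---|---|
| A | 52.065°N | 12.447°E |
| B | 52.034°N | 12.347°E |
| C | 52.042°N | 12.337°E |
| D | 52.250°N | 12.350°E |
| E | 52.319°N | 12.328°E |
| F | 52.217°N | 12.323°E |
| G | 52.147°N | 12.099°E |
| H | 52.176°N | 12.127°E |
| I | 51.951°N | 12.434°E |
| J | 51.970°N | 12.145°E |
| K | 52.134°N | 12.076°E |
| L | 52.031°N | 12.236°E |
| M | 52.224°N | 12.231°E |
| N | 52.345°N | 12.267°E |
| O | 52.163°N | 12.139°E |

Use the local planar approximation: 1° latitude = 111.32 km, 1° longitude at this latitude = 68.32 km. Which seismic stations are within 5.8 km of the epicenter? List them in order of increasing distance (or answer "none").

none

Distances from 52.155°N, 12.239°E:
A: √((-0.090·111.32)² + (0.208·68.32)²) = √(100.37635 + 201.94002) = 17.387 km
B: √((-0.121·111.32)² + (0.108·68.32)²) = √(181.43336 + 54.44315) = 15.358 km
C: √((-0.113·111.32)² + (0.098·68.32)²) = √(158.23527 + 44.82785) = 14.250 km
D: √((0.095·111.32)² + (0.111·68.32)²) = √(111.83909 + 57.50978) = 13.013 km
E: √((0.164·111.32)² + (0.089·68.32)²) = √(333.29906 + 36.97224) = 19.242 km
F: √((0.062·111.32)² + (0.084·68.32)²) = √(47.63540 + 32.93474) = 8.976 km
G: √((-0.008·111.32)² + (-0.140·68.32)²) = √(0.79310 + 91.48540) = 9.606 km
H: √((0.021·111.32)² + (-0.112·68.32)²) = √(5.46493 + 58.55066) = 8.001 km
I: √((-0.204·111.32)² + (0.195·68.32)²) = √(515.71140 + 177.48634) = 26.329 km
J: √((-0.185·111.32)² + (-0.094·68.32)²) = √(424.12107 + 41.24311) = 21.572 km
K: √((-0.021·111.32)² + (-0.163·68.32)²) = √(5.46493 + 124.01406) = 11.379 km
L: √((-0.124·111.32)² + (-0.003·68.32)²) = √(190.54158 + 0.04201) = 13.805 km
M: √((0.069·111.32)² + (-0.008·68.32)²) = √(58.99899 + 0.29873) = 7.701 km
N: √((0.190·111.32)² + (0.028·68.32)²) = √(447.35634 + 3.65942) = 21.237 km
O: √((0.008·111.32)² + (-0.100·68.32)²) = √(0.79310 + 46.67622) = 6.890 km
Threshold 5.8 km: none within range.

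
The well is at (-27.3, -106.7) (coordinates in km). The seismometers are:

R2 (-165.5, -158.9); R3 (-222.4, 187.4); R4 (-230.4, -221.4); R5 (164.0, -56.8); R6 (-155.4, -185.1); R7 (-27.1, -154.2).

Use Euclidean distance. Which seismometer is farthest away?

Distances from (-27.3, -106.7):
R2: 147.7 km
R3: 352.9 km
R4: 233.3 km
R5: 197.7 km
R6: 150.2 km
R7: 47.5 km
Maximum: R3 at 352.9 km.

R3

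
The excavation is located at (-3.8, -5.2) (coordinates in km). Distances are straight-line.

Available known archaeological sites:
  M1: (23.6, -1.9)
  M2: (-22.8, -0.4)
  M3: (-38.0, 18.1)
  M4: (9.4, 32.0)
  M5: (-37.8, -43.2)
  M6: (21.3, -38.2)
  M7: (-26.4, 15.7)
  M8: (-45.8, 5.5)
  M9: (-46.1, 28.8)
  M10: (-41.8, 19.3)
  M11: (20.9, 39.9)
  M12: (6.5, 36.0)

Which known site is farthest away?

Distances from (-3.8, -5.2):
M1: √((27.4)² + (3.3)²) = √(750.760 + 10.890) = 27.6 km
M2: √((-19.0)² + (4.8)²) = √(361.000 + 23.040) = 19.6 km
M3: √((-34.2)² + (23.3)²) = √(1169.640 + 542.890) = 41.4 km
M4: √((13.2)² + (37.2)²) = √(174.240 + 1383.840) = 39.5 km
M5: √((-34.0)² + (-38.0)²) = √(1156.000 + 1444.000) = 51.0 km
M6: √((25.1)² + (-33.0)²) = √(630.010 + 1089.000) = 41.5 km
M7: √((-22.6)² + (20.9)²) = √(510.760 + 436.810) = 30.8 km
M8: √((-42.0)² + (10.7)²) = √(1764.000 + 114.490) = 43.3 km
M9: √((-42.3)² + (34.0)²) = √(1789.290 + 1156.000) = 54.3 km
M10: √((-38.0)² + (24.5)²) = √(1444.000 + 600.250) = 45.2 km
M11: √((24.7)² + (45.1)²) = √(610.090 + 2034.010) = 51.4 km
M12: √((10.3)² + (41.2)²) = √(106.090 + 1697.440) = 42.5 km
Maximum: M9 at 54.3 km.

M9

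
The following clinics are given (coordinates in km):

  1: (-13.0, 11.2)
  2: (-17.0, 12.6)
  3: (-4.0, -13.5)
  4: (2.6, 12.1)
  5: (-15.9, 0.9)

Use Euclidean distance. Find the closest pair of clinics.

1 and 2

Pairwise distances:
1–2: 4.2 km
1–3: 26.3 km
1–4: 15.6 km
1–5: 10.7 km
2–3: 29.2 km
2–4: 19.6 km
2–5: 11.8 km
3–4: 26.4 km
3–5: 18.7 km
4–5: 21.6 km
Closest pair: 1–2 at 4.2 km.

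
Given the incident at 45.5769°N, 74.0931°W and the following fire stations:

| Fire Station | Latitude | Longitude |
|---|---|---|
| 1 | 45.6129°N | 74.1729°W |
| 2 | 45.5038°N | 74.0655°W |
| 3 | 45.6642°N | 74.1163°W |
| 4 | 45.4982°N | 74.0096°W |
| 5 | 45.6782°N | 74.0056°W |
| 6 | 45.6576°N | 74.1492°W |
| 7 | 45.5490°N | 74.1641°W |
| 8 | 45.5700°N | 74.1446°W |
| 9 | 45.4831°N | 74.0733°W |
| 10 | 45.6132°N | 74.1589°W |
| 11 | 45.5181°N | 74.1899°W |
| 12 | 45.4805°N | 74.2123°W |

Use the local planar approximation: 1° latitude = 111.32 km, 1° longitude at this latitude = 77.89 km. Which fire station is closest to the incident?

Distances from 45.5769°N, 74.0931°W:
1: √((0.0360·111.32)² + (-0.0798·77.89)²) = √(16.060217 + 38.633957) = 7.3956 km
2: √((-0.0731·111.32)² + (0.0276·77.89)²) = √(66.218776 + 4.621485) = 8.4167 km
3: √((0.0873·111.32)² + (-0.0232·77.89)²) = √(94.444111 + 3.265422) = 9.8848 km
4: √((-0.0787·111.32)² + (0.0835·77.89)²) = √(76.753088 + 42.299610) = 10.9111 km
5: √((0.1013·111.32)² + (0.0875·77.89)²) = √(127.164324 + 46.449336) = 13.1763 km
6: √((0.0807·111.32)² + (-0.0561·77.89)²) = √(80.703703 + 19.093658) = 9.9899 km
7: √((-0.0279·111.32)² + (-0.0710·77.89)²) = √(9.646168 + 30.583001) = 6.3426 km
8: √((-0.0069·111.32)² + (-0.0515·77.89)²) = √(0.589990 + 16.090808) = 4.0842 km
9: √((-0.0938·111.32)² + (0.0198·77.89)²) = √(109.031521 + 2.378449) = 10.5551 km
10: √((0.0363·111.32)² + (-0.0658·77.89)²) = √(16.329002 + 26.267286) = 6.5266 km
11: √((-0.0588·111.32)² + (-0.0968·77.89)²) = √(42.845089 + 56.847860) = 9.9846 km
12: √((-0.0964·111.32)² + (-0.1192·77.89)²) = √(115.159684 + 86.201717) = 14.1902 km
Minimum: 8 at 4.0842 km.

8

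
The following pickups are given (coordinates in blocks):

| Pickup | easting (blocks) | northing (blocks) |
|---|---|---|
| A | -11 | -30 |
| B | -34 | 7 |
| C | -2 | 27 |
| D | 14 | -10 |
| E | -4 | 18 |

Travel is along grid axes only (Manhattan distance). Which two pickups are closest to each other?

Pairwise distances:
C–E: 11 blocks
B–E: 41 blocks
A–D: 45 blocks
D–E: 46 blocks
B–C: 52 blocks
C–D: 53 blocks
A–E: 55 blocks
A–B: 60 blocks
B–D: 65 blocks
A–C: 66 blocks
Closest pair: C–E at 11 blocks.

C and E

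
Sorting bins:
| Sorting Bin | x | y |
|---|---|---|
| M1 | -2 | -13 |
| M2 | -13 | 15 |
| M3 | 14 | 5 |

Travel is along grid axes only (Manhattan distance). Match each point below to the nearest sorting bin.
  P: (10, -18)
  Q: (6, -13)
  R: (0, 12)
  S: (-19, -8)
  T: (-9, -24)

P at (10, -18):
  M1: 17
  M2: 56
  M3: 27
  → nearest: M1 (17)
Q at (6, -13):
  M1: 8
  M2: 47
  M3: 26
  → nearest: M1 (8)
R at (0, 12):
  M1: 27
  M2: 16
  M3: 21
  → nearest: M2 (16)
S at (-19, -8):
  M1: 22
  M2: 29
  M3: 46
  → nearest: M1 (22)
T at (-9, -24):
  M1: 18
  M2: 43
  M3: 52
  → nearest: M1 (18)

P→M1; Q→M1; R→M2; S→M1; T→M1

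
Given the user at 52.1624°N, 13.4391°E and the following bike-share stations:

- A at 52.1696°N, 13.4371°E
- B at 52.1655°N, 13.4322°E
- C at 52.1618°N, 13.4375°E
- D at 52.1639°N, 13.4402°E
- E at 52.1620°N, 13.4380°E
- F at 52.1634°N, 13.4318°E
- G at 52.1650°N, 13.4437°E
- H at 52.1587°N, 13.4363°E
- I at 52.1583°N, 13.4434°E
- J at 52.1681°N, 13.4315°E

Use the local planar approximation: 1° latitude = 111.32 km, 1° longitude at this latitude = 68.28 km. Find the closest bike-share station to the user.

E

Distances from 52.1624°N, 13.4391°E:
A: 0.8131 km
B: 0.5840 km
C: 0.1280 km
D: 0.1831 km
E: 0.0873 km
F: 0.5107 km
G: 0.4271 km
H: 0.4541 km
I: 0.5427 km
J: 0.8197 km
Minimum: E at 0.0873 km.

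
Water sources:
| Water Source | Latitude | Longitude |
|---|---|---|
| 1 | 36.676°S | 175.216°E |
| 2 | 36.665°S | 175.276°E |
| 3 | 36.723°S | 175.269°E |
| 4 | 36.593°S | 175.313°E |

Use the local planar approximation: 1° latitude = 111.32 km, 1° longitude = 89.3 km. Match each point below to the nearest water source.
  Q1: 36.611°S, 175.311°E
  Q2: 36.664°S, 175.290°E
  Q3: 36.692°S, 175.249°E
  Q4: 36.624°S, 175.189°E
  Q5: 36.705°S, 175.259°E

Q1→4; Q2→2; Q3→1; Q4→1; Q5→3

Q1 at 36.611°S, 175.311°E:
  1: √((-0.065·111.32)² + (-0.095·89.3)²) = √(52.35680 + 71.96977) = 11.150 km
  2: √((-0.054·111.32)² + (-0.035·89.3)²) = √(36.13549 + 9.76875) = 6.775 km
  3: √((-0.112·111.32)² + (-0.042·89.3)²) = √(155.44703 + 14.06700) = 13.020 km
  4: √((0.018·111.32)² + (0.002·89.3)²) = √(4.01505 + 0.03190) = 2.012 km
  → nearest: 4 (2.012 km)
Q2 at 36.664°S, 175.290°E:
  1: √((-0.012·111.32)² + (-0.074·89.3)²) = √(1.78447 + 43.66831) = 6.742 km
  2: √((-0.001·111.32)² + (-0.014·89.3)²) = √(0.01239 + 1.56300) = 1.255 km
  3: √((-0.059·111.32)² + (-0.021·89.3)²) = √(43.13705 + 3.51675) = 6.830 km
  4: √((0.071·111.32)² + (0.023·89.3)²) = √(62.46879 + 4.21851) = 8.166 km
  → nearest: 2 (1.255 km)
Q3 at 36.692°S, 175.249°E:
  1: √((0.016·111.32)² + (-0.033·89.3)²) = √(3.17239 + 8.68422) = 3.443 km
  2: √((0.027·111.32)² + (0.027·89.3)²) = √(9.03387 + 5.81340) = 3.853 km
  3: √((-0.031·111.32)² + (0.020·89.3)²) = √(11.90885 + 3.18980) = 3.886 km
  4: √((0.099·111.32)² + (0.064·89.3)²) = √(121.45539 + 32.66351) = 12.414 km
  → nearest: 1 (3.443 km)
Q4 at 36.624°S, 175.189°E:
  1: √((-0.052·111.32)² + (0.027·89.3)²) = √(33.50835 + 5.81340) = 6.271 km
  2: √((-0.041·111.32)² + (0.087·89.3)²) = √(20.83119 + 60.35891) = 9.011 km
  3: √((-0.099·111.32)² + (0.080·89.3)²) = √(121.45539 + 51.03674) = 13.134 km
  4: √((0.031·111.32)² + (0.124·89.3)²) = √(11.90885 + 122.61576) = 11.598 km
  → nearest: 1 (6.271 km)
Q5 at 36.705°S, 175.259°E:
  1: √((0.029·111.32)² + (-0.043·89.3)²) = √(10.42179 + 14.74483) = 5.017 km
  2: √((0.040·111.32)² + (0.017·89.3)²) = √(19.82743 + 2.30463) = 4.704 km
  3: √((-0.018·111.32)² + (0.010·89.3)²) = √(4.01505 + 0.79745) = 2.194 km
  4: √((0.112·111.32)² + (0.054·89.3)²) = √(155.44703 + 23.25361) = 13.368 km
  → nearest: 3 (2.194 km)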